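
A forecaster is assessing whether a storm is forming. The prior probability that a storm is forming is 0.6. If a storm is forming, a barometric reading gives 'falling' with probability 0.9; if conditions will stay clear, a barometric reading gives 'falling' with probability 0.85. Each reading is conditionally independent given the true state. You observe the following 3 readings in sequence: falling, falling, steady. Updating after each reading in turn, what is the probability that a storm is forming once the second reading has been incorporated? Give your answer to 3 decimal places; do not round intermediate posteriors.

Each posterior becomes the prior for the next update.
After 'falling': P(storm) = 0.9·0.6000 / (0.9·0.6000 + 0.85·0.4000) ≈ 0.6136
After 'falling': P(storm) = 0.9·0.6136 / (0.9·0.6136 + 0.85·0.3864) ≈ 0.6271

0.627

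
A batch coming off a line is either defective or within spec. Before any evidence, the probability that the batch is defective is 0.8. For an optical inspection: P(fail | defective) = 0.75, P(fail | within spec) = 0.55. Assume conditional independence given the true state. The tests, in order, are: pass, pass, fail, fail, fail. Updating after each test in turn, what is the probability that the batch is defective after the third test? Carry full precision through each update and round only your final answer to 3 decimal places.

Each posterior becomes the prior for the next update.
After 'pass': P(defective) = 0.25·0.8000 / (0.25·0.8000 + 0.45·0.2000) ≈ 0.6897
After 'pass': P(defective) = 0.25·0.6897 / (0.25·0.6897 + 0.45·0.3103) ≈ 0.5525
After 'fail': P(defective) = 0.75·0.5525 / (0.75·0.5525 + 0.55·0.4475) ≈ 0.6274

0.627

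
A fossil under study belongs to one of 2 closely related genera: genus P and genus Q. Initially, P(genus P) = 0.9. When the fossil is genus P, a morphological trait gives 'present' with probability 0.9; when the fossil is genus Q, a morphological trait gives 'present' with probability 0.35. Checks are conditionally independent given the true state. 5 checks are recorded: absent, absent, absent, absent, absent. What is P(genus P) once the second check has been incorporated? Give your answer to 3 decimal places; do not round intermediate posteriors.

After 'absent': P(genus P) = 0.1·0.9000 / (0.1·0.9000 + 0.65·0.1000) ≈ 0.5806
After 'absent': P(genus P) = 0.1·0.5806 / (0.1·0.5806 + 0.65·0.4194) ≈ 0.1756

0.176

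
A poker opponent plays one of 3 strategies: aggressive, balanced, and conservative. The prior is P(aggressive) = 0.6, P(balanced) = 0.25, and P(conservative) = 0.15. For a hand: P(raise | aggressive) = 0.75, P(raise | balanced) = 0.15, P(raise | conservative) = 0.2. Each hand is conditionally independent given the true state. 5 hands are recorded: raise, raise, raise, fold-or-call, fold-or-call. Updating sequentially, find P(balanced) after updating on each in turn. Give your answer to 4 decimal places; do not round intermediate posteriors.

0.0354

After 'raise': normaliser = 0.75·0.6000 + 0.15·0.2500 + 0.2·0.1500; P(aggressive) ≈ 0.8696, P(balanced) ≈ 0.0725, P(conservative) ≈ 0.0580
After 'raise': normaliser = 0.75·0.8696 + 0.15·0.0725 + 0.2·0.0580; P(aggressive) ≈ 0.9667, P(balanced) ≈ 0.0161, P(conservative) ≈ 0.0172
After 'raise': normaliser = 0.75·0.9667 + 0.15·0.0161 + 0.2·0.0172; P(aggressive) ≈ 0.9920, P(balanced) ≈ 0.0033, P(conservative) ≈ 0.0047
After 'fold-or-call': normaliser = 0.25·0.9920 + 0.85·0.0033 + 0.8·0.0047; P(aggressive) ≈ 0.9742, P(balanced) ≈ 0.0110, P(conservative) ≈ 0.0148
After 'fold-or-call': normaliser = 0.25·0.9742 + 0.85·0.0110 + 0.8·0.0148; P(aggressive) ≈ 0.9199, P(balanced) ≈ 0.0354, P(conservative) ≈ 0.0447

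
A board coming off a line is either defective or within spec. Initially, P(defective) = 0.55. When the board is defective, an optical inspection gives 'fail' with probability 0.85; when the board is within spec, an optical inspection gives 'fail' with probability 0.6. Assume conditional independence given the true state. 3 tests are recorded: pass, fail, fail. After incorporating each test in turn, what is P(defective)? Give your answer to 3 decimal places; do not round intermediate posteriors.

0.479

Apply Bayes' rule sequentially, carrying P(defective) forward.
After 'pass': P(defective) = 0.15·0.5500 / (0.15·0.5500 + 0.4·0.4500) ≈ 0.3143
After 'fail': P(defective) = 0.85·0.3143 / (0.85·0.3143 + 0.6·0.6857) ≈ 0.3937
After 'fail': P(defective) = 0.85·0.3937 / (0.85·0.3937 + 0.6·0.6063) ≈ 0.4791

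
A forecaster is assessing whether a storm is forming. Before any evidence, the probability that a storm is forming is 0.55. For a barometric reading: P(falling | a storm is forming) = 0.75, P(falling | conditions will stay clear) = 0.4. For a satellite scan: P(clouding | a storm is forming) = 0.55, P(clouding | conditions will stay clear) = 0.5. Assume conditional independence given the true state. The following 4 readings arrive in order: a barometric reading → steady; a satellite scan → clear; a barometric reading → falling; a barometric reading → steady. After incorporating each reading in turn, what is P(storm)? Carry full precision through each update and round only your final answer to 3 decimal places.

Apply Bayes' rule sequentially, carrying P(storm) forward.
After a barometric reading='steady': P(storm) = 0.25·0.5500 / (0.25·0.5500 + 0.6·0.4500) ≈ 0.3374
After a satellite scan='clear': P(storm) = 0.45·0.3374 / (0.45·0.3374 + 0.5·0.6626) ≈ 0.3143
After a barometric reading='falling': P(storm) = 0.75·0.3143 / (0.75·0.3143 + 0.4·0.6857) ≈ 0.4622
After a barometric reading='steady': P(storm) = 0.25·0.4622 / (0.25·0.4622 + 0.6·0.5378) ≈ 0.2637

0.264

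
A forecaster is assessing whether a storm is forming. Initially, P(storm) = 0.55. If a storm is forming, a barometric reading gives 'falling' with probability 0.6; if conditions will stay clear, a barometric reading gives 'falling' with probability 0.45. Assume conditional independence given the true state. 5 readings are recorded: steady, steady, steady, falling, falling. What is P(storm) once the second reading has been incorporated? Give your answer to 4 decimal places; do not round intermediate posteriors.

0.3926

After 'steady': P(storm) = 0.4·0.5500 / (0.4·0.5500 + 0.55·0.4500) ≈ 0.4706
After 'steady': P(storm) = 0.4·0.4706 / (0.4·0.4706 + 0.55·0.5294) ≈ 0.3926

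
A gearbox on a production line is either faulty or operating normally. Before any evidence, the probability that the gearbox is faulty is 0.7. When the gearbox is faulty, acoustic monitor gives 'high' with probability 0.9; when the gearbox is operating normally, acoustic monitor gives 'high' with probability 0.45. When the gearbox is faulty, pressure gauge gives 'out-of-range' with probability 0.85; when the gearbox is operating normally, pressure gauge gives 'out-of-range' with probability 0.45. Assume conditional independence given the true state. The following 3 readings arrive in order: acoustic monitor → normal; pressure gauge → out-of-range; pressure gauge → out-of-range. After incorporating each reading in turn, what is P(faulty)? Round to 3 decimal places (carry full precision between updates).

After acoustic monitor='normal': P(faulty) = 0.1·0.7000 / (0.1·0.7000 + 0.55·0.3000) ≈ 0.2979
After pressure gauge='out-of-range': P(faulty) = 0.85·0.2979 / (0.85·0.2979 + 0.45·0.7021) ≈ 0.4449
After pressure gauge='out-of-range': P(faulty) = 0.85·0.4449 / (0.85·0.4449 + 0.45·0.5551) ≈ 0.6022

0.602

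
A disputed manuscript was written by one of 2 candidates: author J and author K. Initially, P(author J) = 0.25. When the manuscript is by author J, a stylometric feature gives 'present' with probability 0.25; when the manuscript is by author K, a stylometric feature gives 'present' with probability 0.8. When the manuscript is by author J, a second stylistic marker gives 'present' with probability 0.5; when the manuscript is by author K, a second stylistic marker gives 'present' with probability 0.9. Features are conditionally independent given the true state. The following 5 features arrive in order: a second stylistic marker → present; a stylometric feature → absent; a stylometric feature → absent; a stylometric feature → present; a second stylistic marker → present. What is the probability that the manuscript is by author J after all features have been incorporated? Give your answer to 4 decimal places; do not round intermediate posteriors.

After a second stylistic marker='present': P(author J) = 0.5·0.2500 / (0.5·0.2500 + 0.9·0.7500) ≈ 0.1562
After a stylometric feature='absent': P(author J) = 0.75·0.1562 / (0.75·0.1562 + 0.2·0.8438) ≈ 0.4098
After a stylometric feature='absent': P(author J) = 0.75·0.4098 / (0.75·0.4098 + 0.2·0.5902) ≈ 0.7225
After a stylometric feature='present': P(author J) = 0.25·0.7225 / (0.25·0.7225 + 0.8·0.2775) ≈ 0.4487
After a second stylistic marker='present': P(author J) = 0.5·0.4487 / (0.5·0.4487 + 0.9·0.5513) ≈ 0.3113

0.3113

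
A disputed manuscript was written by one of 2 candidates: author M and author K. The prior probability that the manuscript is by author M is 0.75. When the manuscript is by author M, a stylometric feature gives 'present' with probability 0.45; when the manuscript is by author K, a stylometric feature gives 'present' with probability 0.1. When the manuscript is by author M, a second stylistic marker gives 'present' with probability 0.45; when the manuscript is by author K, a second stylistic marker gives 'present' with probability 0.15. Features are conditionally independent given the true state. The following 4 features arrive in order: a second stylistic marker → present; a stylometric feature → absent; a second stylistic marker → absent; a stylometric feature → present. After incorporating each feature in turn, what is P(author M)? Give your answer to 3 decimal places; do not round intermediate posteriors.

0.941

Each posterior becomes the prior for the next update.
After a second stylistic marker='present': P(author M) = 0.45·0.7500 / (0.45·0.7500 + 0.15·0.2500) ≈ 0.9000
After a stylometric feature='absent': P(author M) = 0.55·0.9000 / (0.55·0.9000 + 0.9·0.1000) ≈ 0.8462
After a second stylistic marker='absent': P(author M) = 0.55·0.8462 / (0.55·0.8462 + 0.85·0.1538) ≈ 0.7806
After a stylometric feature='present': P(author M) = 0.45·0.7806 / (0.45·0.7806 + 0.1·0.2194) ≈ 0.9412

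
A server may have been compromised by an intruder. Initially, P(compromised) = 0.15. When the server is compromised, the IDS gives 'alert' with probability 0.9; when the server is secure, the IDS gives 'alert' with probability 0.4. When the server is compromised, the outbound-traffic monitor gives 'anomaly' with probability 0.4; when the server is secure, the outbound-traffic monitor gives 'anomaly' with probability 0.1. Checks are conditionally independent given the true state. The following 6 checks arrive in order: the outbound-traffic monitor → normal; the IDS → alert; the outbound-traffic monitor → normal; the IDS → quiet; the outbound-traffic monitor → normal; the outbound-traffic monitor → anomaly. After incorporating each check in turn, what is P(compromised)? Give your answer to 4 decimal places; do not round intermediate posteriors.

0.0727

After the outbound-traffic monitor='normal': P(compromised) = 0.6·0.1500 / (0.6·0.1500 + 0.9·0.8500) ≈ 0.1053
After the IDS='alert': P(compromised) = 0.9·0.1053 / (0.9·0.1053 + 0.4·0.8947) ≈ 0.2093
After the outbound-traffic monitor='normal': P(compromised) = 0.6·0.2093 / (0.6·0.2093 + 0.9·0.7907) ≈ 0.1500
After the IDS='quiet': P(compromised) = 0.1·0.1500 / (0.1·0.1500 + 0.6·0.8500) ≈ 0.0286
After the outbound-traffic monitor='normal': P(compromised) = 0.6·0.0286 / (0.6·0.0286 + 0.9·0.9714) ≈ 0.0192
After the outbound-traffic monitor='anomaly': P(compromised) = 0.4·0.0192 / (0.4·0.0192 + 0.1·0.9808) ≈ 0.0727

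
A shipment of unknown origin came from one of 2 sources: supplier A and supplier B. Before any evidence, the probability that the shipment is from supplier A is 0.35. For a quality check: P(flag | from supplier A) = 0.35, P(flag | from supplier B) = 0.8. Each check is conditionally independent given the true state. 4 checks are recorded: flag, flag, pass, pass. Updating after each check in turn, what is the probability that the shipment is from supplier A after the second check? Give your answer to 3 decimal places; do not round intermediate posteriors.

0.093

After 'flag': P(supplier A) = 0.35·0.3500 / (0.35·0.3500 + 0.8·0.6500) ≈ 0.1907
After 'flag': P(supplier A) = 0.35·0.1907 / (0.35·0.1907 + 0.8·0.8093) ≈ 0.0934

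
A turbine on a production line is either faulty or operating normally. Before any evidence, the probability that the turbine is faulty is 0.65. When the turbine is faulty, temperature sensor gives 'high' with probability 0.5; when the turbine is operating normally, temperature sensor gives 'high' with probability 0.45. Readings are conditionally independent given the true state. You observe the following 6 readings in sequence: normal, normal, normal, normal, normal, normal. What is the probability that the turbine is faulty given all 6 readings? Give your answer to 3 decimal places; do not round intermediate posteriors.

0.512

Each posterior becomes the prior for the next update.
After 'normal': P(faulty) = 0.5·0.6500 / (0.5·0.6500 + 0.55·0.3500) ≈ 0.6280
After 'normal': P(faulty) = 0.5·0.6280 / (0.5·0.6280 + 0.55·0.3720) ≈ 0.6055
After 'normal': P(faulty) = 0.5·0.6055 / (0.5·0.6055 + 0.55·0.3945) ≈ 0.5825
After 'normal': P(faulty) = 0.5·0.5825 / (0.5·0.5825 + 0.55·0.4175) ≈ 0.5592
After 'normal': P(faulty) = 0.5·0.5592 / (0.5·0.5592 + 0.55·0.4408) ≈ 0.5356
After 'normal': P(faulty) = 0.5·0.5356 / (0.5·0.5356 + 0.55·0.4644) ≈ 0.5118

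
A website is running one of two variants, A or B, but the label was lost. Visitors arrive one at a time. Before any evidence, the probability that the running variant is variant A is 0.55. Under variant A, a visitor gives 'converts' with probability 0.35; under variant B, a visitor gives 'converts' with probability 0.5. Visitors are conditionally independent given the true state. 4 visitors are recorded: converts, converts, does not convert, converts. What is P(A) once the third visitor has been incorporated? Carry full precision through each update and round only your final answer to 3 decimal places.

0.438

After 'converts': P(A) = 0.35·0.5500 / (0.35·0.5500 + 0.5·0.4500) ≈ 0.4611
After 'converts': P(A) = 0.35·0.4611 / (0.35·0.4611 + 0.5·0.5389) ≈ 0.3746
After 'does not convert': P(A) = 0.65·0.3746 / (0.65·0.3746 + 0.5·0.6254) ≈ 0.4377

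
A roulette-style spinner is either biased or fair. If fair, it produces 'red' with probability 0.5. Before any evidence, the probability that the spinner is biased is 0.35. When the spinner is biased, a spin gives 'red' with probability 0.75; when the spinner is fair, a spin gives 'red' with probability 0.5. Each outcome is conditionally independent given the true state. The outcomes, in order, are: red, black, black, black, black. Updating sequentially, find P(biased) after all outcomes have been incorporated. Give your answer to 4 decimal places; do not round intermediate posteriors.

After 'red': P(biased) = 0.75·0.3500 / (0.75·0.3500 + 0.5·0.6500) ≈ 0.4468
After 'black': P(biased) = 0.25·0.4468 / (0.25·0.4468 + 0.5·0.5532) ≈ 0.2877
After 'black': P(biased) = 0.25·0.2877 / (0.25·0.2877 + 0.5·0.7123) ≈ 0.1680
After 'black': P(biased) = 0.25·0.1680 / (0.25·0.1680 + 0.5·0.8320) ≈ 0.0917
After 'black': P(biased) = 0.25·0.0917 / (0.25·0.0917 + 0.5·0.9083) ≈ 0.0481

0.0481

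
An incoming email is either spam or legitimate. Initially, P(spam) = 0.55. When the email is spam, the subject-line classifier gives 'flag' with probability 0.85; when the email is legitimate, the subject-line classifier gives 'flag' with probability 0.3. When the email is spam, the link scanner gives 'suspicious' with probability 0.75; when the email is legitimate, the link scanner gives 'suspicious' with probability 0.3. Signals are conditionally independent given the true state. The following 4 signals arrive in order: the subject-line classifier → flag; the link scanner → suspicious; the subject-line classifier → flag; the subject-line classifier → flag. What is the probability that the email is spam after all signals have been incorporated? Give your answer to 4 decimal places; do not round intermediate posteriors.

Each posterior becomes the prior for the next update.
After the subject-line classifier='flag': P(spam) = 0.85·0.5500 / (0.85·0.5500 + 0.3·0.4500) ≈ 0.7759
After the link scanner='suspicious': P(spam) = 0.75·0.7759 / (0.75·0.7759 + 0.3·0.2241) ≈ 0.8965
After the subject-line classifier='flag': P(spam) = 0.85·0.8965 / (0.85·0.8965 + 0.3·0.1035) ≈ 0.9608
After the subject-line classifier='flag': P(spam) = 0.85·0.9608 / (0.85·0.9608 + 0.3·0.0392) ≈ 0.9858

0.9858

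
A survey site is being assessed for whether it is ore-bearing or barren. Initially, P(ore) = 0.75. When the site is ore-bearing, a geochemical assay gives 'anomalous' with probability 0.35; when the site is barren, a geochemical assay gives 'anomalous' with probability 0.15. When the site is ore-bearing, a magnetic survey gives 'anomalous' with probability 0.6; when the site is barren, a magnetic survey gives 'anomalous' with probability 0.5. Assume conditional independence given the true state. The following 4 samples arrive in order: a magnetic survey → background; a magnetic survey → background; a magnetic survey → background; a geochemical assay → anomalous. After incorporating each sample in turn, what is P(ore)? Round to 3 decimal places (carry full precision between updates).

After a magnetic survey='background': P(ore) = 0.4·0.7500 / (0.4·0.7500 + 0.5·0.2500) ≈ 0.7059
After a magnetic survey='background': P(ore) = 0.4·0.7059 / (0.4·0.7059 + 0.5·0.2941) ≈ 0.6575
After a magnetic survey='background': P(ore) = 0.4·0.6575 / (0.4·0.6575 + 0.5·0.3425) ≈ 0.6057
After a geochemical assay='anomalous': P(ore) = 0.35·0.6057 / (0.35·0.6057 + 0.15·0.3943) ≈ 0.7818

0.782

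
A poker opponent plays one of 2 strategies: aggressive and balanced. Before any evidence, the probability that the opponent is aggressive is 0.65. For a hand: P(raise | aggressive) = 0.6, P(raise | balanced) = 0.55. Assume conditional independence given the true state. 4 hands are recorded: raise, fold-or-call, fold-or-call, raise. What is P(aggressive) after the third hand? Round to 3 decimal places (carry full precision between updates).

0.615

After 'raise': P(aggressive) = 0.6·0.6500 / (0.6·0.6500 + 0.55·0.3500) ≈ 0.6695
After 'fold-or-call': P(aggressive) = 0.4·0.6695 / (0.4·0.6695 + 0.45·0.3305) ≈ 0.6430
After 'fold-or-call': P(aggressive) = 0.4·0.6430 / (0.4·0.6430 + 0.45·0.3570) ≈ 0.6155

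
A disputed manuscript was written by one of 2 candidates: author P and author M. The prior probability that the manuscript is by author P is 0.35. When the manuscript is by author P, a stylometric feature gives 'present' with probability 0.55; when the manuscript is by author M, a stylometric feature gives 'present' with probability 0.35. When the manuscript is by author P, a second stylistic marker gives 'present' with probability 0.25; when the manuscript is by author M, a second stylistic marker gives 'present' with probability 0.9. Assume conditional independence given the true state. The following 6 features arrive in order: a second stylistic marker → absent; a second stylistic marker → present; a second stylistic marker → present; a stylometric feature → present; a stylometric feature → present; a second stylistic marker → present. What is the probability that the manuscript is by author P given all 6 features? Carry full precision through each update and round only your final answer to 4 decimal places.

0.1761

After a second stylistic marker='absent': P(author P) = 0.75·0.3500 / (0.75·0.3500 + 0.1·0.6500) ≈ 0.8015
After a second stylistic marker='present': P(author P) = 0.25·0.8015 / (0.25·0.8015 + 0.9·0.1985) ≈ 0.5287
After a second stylistic marker='present': P(author P) = 0.25·0.5287 / (0.25·0.5287 + 0.9·0.4713) ≈ 0.2376
After a stylometric feature='present': P(author P) = 0.55·0.2376 / (0.55·0.2376 + 0.35·0.7624) ≈ 0.3287
After a stylometric feature='present': P(author P) = 0.55·0.3287 / (0.55·0.3287 + 0.35·0.6713) ≈ 0.4349
After a second stylistic marker='present': P(author P) = 0.25·0.4349 / (0.25·0.4349 + 0.9·0.5651) ≈ 0.1761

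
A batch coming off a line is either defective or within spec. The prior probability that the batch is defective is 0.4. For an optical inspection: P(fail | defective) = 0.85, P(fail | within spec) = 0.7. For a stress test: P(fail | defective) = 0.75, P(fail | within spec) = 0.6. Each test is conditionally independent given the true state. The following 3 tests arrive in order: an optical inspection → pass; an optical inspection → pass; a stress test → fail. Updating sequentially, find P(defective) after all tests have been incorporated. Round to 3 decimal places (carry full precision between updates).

0.172

Each posterior becomes the prior for the next update.
After an optical inspection='pass': P(defective) = 0.15·0.4000 / (0.15·0.4000 + 0.3·0.6000) ≈ 0.2500
After an optical inspection='pass': P(defective) = 0.15·0.2500 / (0.15·0.2500 + 0.3·0.7500) ≈ 0.1429
After a stress test='fail': P(defective) = 0.75·0.1429 / (0.75·0.1429 + 0.6·0.8571) ≈ 0.1724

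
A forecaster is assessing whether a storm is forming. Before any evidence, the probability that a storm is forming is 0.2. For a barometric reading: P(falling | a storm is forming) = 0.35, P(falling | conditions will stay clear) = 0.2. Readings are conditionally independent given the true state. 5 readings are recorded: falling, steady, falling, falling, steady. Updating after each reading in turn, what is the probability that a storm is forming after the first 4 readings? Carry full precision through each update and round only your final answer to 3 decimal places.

After 'falling': P(storm) = 0.35·0.2000 / (0.35·0.2000 + 0.2·0.8000) ≈ 0.3043
After 'steady': P(storm) = 0.65·0.3043 / (0.65·0.3043 + 0.8·0.6957) ≈ 0.2622
After 'falling': P(storm) = 0.35·0.2622 / (0.35·0.2622 + 0.2·0.7378) ≈ 0.3835
After 'falling': P(storm) = 0.35·0.3835 / (0.35·0.3835 + 0.2·0.6165) ≈ 0.5212

0.521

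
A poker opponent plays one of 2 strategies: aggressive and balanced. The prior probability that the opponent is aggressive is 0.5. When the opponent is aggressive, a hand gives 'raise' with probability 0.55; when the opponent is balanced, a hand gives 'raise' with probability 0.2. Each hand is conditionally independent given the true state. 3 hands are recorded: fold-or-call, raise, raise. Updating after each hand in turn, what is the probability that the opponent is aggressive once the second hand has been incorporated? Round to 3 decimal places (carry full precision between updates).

After 'fold-or-call': P(aggressive) = 0.45·0.5000 / (0.45·0.5000 + 0.8·0.5000) ≈ 0.3600
After 'raise': P(aggressive) = 0.55·0.3600 / (0.55·0.3600 + 0.2·0.6400) ≈ 0.6074

0.607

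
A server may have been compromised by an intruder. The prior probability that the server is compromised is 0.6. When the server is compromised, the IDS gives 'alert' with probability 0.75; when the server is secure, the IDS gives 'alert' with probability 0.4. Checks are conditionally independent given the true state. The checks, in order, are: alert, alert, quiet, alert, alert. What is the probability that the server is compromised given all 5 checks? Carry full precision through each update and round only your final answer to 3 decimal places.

0.885

Each posterior becomes the prior for the next update.
After 'alert': P(compromised) = 0.75·0.6000 / (0.75·0.6000 + 0.4·0.4000) ≈ 0.7377
After 'alert': P(compromised) = 0.75·0.7377 / (0.75·0.7377 + 0.4·0.2623) ≈ 0.8406
After 'quiet': P(compromised) = 0.25·0.8406 / (0.25·0.8406 + 0.6·0.1594) ≈ 0.6872
After 'alert': P(compromised) = 0.75·0.6872 / (0.75·0.6872 + 0.4·0.3128) ≈ 0.8047
After 'alert': P(compromised) = 0.75·0.8047 / (0.75·0.8047 + 0.4·0.1953) ≈ 0.8854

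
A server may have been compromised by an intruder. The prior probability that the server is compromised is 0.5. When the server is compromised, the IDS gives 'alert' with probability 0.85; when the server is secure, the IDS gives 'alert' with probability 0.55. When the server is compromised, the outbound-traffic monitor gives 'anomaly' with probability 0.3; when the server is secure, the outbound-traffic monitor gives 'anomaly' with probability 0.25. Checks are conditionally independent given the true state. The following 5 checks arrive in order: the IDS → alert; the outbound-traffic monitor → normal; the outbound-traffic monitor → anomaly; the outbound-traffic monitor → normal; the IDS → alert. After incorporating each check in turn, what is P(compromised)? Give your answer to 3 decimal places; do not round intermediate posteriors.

After the IDS='alert': P(compromised) = 0.85·0.5000 / (0.85·0.5000 + 0.55·0.5000) ≈ 0.6071
After the outbound-traffic monitor='normal': P(compromised) = 0.7·0.6071 / (0.7·0.6071 + 0.75·0.3929) ≈ 0.5906
After the outbound-traffic monitor='anomaly': P(compromised) = 0.3·0.5906 / (0.3·0.5906 + 0.25·0.4094) ≈ 0.6338
After the outbound-traffic monitor='normal': P(compromised) = 0.7·0.6338 / (0.7·0.6338 + 0.75·0.3662) ≈ 0.6177
After the IDS='alert': P(compromised) = 0.85·0.6177 / (0.85·0.6177 + 0.55·0.3823) ≈ 0.7140

0.714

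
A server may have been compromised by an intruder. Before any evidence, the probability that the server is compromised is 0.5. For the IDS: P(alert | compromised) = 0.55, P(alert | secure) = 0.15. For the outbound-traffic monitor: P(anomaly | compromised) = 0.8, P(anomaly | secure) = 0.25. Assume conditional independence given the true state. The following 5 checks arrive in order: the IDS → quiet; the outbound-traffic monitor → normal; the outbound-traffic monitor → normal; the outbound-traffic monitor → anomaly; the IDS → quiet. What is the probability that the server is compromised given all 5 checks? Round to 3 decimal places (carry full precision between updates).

0.060

After the IDS='quiet': P(compromised) = 0.45·0.5000 / (0.45·0.5000 + 0.85·0.5000) ≈ 0.3462
After the outbound-traffic monitor='normal': P(compromised) = 0.2·0.3462 / (0.2·0.3462 + 0.75·0.6538) ≈ 0.1237
After the outbound-traffic monitor='normal': P(compromised) = 0.2·0.1237 / (0.2·0.1237 + 0.75·0.8763) ≈ 0.0363
After the outbound-traffic monitor='anomaly': P(compromised) = 0.8·0.0363 / (0.8·0.0363 + 0.25·0.9637) ≈ 0.1075
After the IDS='quiet': P(compromised) = 0.45·0.1075 / (0.45·0.1075 + 0.85·0.8925) ≈ 0.0600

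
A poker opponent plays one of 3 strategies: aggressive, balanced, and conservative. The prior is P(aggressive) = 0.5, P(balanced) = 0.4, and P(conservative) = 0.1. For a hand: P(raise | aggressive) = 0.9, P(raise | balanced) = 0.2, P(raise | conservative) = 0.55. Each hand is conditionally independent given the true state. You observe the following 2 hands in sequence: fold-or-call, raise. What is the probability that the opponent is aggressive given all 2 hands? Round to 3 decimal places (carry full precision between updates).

0.336

Each posterior becomes the prior for the next update.
After 'fold-or-call': normaliser = 0.1·0.5000 + 0.8·0.4000 + 0.45·0.1000; P(aggressive) ≈ 0.1205, P(balanced) ≈ 0.7711, P(conservative) ≈ 0.1084
After 'raise': normaliser = 0.9·0.1205 + 0.2·0.7711 + 0.55·0.1084; P(aggressive) ≈ 0.3364, P(balanced) ≈ 0.4785, P(conservative) ≈ 0.1850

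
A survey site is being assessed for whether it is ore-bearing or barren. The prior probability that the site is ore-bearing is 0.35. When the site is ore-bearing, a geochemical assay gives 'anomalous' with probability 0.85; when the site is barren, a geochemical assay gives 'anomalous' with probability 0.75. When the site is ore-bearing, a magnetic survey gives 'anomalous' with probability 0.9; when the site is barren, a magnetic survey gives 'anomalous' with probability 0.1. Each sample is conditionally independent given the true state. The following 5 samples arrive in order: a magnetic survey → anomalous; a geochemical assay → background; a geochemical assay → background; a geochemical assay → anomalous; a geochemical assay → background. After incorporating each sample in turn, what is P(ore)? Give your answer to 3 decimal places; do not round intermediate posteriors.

0.543

After a magnetic survey='anomalous': P(ore) = 0.9·0.3500 / (0.9·0.3500 + 0.1·0.6500) ≈ 0.8289
After a geochemical assay='background': P(ore) = 0.15·0.8289 / (0.15·0.8289 + 0.25·0.1711) ≈ 0.7441
After a geochemical assay='background': P(ore) = 0.15·0.7441 / (0.15·0.7441 + 0.25·0.2559) ≈ 0.6357
After a geochemical assay='anomalous': P(ore) = 0.85·0.6357 / (0.85·0.6357 + 0.75·0.3643) ≈ 0.6641
After a geochemical assay='background': P(ore) = 0.15·0.6641 / (0.15·0.6641 + 0.25·0.3359) ≈ 0.5426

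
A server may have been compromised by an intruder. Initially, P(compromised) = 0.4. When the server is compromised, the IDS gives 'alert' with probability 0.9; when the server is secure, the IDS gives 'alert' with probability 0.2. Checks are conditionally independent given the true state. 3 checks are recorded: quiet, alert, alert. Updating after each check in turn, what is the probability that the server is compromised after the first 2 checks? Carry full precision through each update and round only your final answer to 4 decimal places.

After 'quiet': P(compromised) = 0.1·0.4000 / (0.1·0.4000 + 0.8·0.6000) ≈ 0.0769
After 'alert': P(compromised) = 0.9·0.0769 / (0.9·0.0769 + 0.2·0.9231) ≈ 0.2727

0.2727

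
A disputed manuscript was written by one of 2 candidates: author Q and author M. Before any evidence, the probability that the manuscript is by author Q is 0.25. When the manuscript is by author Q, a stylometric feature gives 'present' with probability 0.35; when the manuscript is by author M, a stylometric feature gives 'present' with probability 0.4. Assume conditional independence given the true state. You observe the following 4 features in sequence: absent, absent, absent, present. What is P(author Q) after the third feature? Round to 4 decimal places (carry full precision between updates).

After 'absent': P(author Q) = 0.65·0.2500 / (0.65·0.2500 + 0.6·0.7500) ≈ 0.2653
After 'absent': P(author Q) = 0.65·0.2653 / (0.65·0.2653 + 0.6·0.7347) ≈ 0.2812
After 'absent': P(author Q) = 0.65·0.2812 / (0.65·0.2812 + 0.6·0.7188) ≈ 0.2977

0.2977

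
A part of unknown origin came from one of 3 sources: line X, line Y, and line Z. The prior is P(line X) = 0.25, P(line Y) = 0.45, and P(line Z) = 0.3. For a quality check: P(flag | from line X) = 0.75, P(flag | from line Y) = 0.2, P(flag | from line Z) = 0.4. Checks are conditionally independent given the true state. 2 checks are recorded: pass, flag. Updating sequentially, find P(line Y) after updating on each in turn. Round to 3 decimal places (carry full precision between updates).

0.377

After 'pass': normaliser = 0.25·0.2500 + 0.8·0.4500 + 0.6·0.3000; P(line X) ≈ 0.1037, P(line Y) ≈ 0.5975, P(line Z) ≈ 0.2988
After 'flag': normaliser = 0.75·0.1037 + 0.2·0.5975 + 0.4·0.2988; P(line X) ≈ 0.2456, P(line Y) ≈ 0.3772, P(line Z) ≈ 0.3772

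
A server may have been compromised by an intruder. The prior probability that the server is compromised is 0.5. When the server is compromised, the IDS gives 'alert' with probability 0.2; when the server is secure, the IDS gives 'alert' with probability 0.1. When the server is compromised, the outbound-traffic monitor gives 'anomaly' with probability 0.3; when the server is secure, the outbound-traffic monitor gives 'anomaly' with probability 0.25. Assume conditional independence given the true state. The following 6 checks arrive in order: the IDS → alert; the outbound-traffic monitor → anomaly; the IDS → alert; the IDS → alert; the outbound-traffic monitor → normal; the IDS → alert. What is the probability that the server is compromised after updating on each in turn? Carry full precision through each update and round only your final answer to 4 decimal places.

0.9471

After the IDS='alert': P(compromised) = 0.2·0.5000 / (0.2·0.5000 + 0.1·0.5000) ≈ 0.6667
After the outbound-traffic monitor='anomaly': P(compromised) = 0.3·0.6667 / (0.3·0.6667 + 0.25·0.3333) ≈ 0.7059
After the IDS='alert': P(compromised) = 0.2·0.7059 / (0.2·0.7059 + 0.1·0.2941) ≈ 0.8276
After the IDS='alert': P(compromised) = 0.2·0.8276 / (0.2·0.8276 + 0.1·0.1724) ≈ 0.9057
After the outbound-traffic monitor='normal': P(compromised) = 0.7·0.9057 / (0.7·0.9057 + 0.75·0.0943) ≈ 0.8996
After the IDS='alert': P(compromised) = 0.2·0.8996 / (0.2·0.8996 + 0.1·0.1004) ≈ 0.9471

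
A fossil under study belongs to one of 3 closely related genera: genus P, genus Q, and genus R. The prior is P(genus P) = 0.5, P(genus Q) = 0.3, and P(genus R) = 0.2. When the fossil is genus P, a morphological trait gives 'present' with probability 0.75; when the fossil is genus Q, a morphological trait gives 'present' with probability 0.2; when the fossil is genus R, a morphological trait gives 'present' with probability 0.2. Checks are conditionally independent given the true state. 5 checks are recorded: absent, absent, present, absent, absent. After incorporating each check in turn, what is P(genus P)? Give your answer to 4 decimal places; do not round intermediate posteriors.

0.0345

After 'absent': normaliser = 0.25·0.5000 + 0.8·0.3000 + 0.8·0.2000; P(genus P) ≈ 0.2381, P(genus Q) ≈ 0.4571, P(genus R) ≈ 0.3048
After 'absent': normaliser = 0.25·0.2381 + 0.8·0.4571 + 0.8·0.3048; P(genus P) ≈ 0.0890, P(genus Q) ≈ 0.5466, P(genus R) ≈ 0.3644
After 'present': normaliser = 0.75·0.0890 + 0.2·0.5466 + 0.2·0.3644; P(genus P) ≈ 0.2680, P(genus Q) ≈ 0.4392, P(genus R) ≈ 0.2928
After 'absent': normaliser = 0.25·0.2680 + 0.8·0.4392 + 0.8·0.2928; P(genus P) ≈ 0.1027, P(genus Q) ≈ 0.5384, P(genus R) ≈ 0.3589
After 'absent': normaliser = 0.25·0.1027 + 0.8·0.5384 + 0.8·0.3589; P(genus P) ≈ 0.0345, P(genus Q) ≈ 0.5793, P(genus R) ≈ 0.3862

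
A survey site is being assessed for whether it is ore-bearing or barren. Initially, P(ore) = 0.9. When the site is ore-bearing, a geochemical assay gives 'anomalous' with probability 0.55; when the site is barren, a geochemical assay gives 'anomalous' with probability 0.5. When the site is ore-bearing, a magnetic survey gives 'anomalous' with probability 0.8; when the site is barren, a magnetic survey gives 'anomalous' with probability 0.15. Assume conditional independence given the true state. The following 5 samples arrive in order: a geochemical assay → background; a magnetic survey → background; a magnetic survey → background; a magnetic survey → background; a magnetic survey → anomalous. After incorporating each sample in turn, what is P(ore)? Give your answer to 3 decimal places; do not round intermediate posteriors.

0.360

After a geochemical assay='background': P(ore) = 0.45·0.9000 / (0.45·0.9000 + 0.5·0.1000) ≈ 0.8901
After a magnetic survey='background': P(ore) = 0.2·0.8901 / (0.2·0.8901 + 0.85·0.1099) ≈ 0.6559
After a magnetic survey='background': P(ore) = 0.2·0.6559 / (0.2·0.6559 + 0.85·0.3441) ≈ 0.3096
After a magnetic survey='background': P(ore) = 0.2·0.3096 / (0.2·0.3096 + 0.85·0.6904) ≈ 0.0954
After a magnetic survey='anomalous': P(ore) = 0.8·0.0954 / (0.8·0.0954 + 0.15·0.9046) ≈ 0.3601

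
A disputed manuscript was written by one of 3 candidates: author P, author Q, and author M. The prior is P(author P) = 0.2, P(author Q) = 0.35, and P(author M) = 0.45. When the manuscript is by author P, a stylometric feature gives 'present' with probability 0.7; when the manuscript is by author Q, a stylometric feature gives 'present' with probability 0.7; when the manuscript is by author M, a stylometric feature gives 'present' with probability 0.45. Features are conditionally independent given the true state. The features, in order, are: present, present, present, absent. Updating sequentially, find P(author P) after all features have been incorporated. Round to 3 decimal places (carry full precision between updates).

After 'present': normaliser = 0.7·0.2000 + 0.7·0.3500 + 0.45·0.4500; P(author P) ≈ 0.2383, P(author Q) ≈ 0.4170, P(author M) ≈ 0.3447
After 'present': normaliser = 0.7·0.2383 + 0.7·0.4170 + 0.45·0.3447; P(author P) ≈ 0.2718, P(author Q) ≈ 0.4756, P(author M) ≈ 0.2527
After 'present': normaliser = 0.7·0.2718 + 0.7·0.4756 + 0.45·0.2527; P(author P) ≈ 0.2987, P(author Q) ≈ 0.5227, P(author M) ≈ 0.1786
After 'absent': normaliser = 0.3·0.2987 + 0.3·0.5227 + 0.55·0.1786; P(author P) ≈ 0.2600, P(author Q) ≈ 0.4550, P(author M) ≈ 0.2850

0.260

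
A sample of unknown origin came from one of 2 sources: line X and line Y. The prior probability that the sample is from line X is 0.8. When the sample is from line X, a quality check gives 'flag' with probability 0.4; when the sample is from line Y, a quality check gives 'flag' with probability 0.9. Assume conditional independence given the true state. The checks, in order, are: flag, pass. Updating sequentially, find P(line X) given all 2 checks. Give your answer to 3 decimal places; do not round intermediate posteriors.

Apply Bayes' rule sequentially, carrying P(line X) forward.
After 'flag': P(line X) = 0.4·0.8000 / (0.4·0.8000 + 0.9·0.2000) ≈ 0.6400
After 'pass': P(line X) = 0.6·0.6400 / (0.6·0.6400 + 0.1·0.3600) ≈ 0.9143

0.914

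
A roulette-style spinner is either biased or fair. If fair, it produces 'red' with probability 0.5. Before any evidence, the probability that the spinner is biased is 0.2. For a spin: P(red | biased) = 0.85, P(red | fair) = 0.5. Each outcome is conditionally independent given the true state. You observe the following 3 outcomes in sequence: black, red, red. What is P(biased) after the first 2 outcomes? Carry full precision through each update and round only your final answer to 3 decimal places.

0.113

After 'black': P(biased) = 0.15·0.2000 / (0.15·0.2000 + 0.5·0.8000) ≈ 0.0698
After 'red': P(biased) = 0.85·0.0698 / (0.85·0.0698 + 0.5·0.9302) ≈ 0.1131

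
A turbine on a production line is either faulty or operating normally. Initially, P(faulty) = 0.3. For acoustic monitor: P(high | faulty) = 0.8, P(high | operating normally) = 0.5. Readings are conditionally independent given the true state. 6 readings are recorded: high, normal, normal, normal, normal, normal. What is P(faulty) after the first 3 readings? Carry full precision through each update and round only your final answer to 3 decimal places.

After 'high': P(faulty) = 0.8·0.3000 / (0.8·0.3000 + 0.5·0.7000) ≈ 0.4068
After 'normal': P(faulty) = 0.2·0.4068 / (0.2·0.4068 + 0.5·0.5932) ≈ 0.2152
After 'normal': P(faulty) = 0.2·0.2152 / (0.2·0.2152 + 0.5·0.7848) ≈ 0.0989

0.099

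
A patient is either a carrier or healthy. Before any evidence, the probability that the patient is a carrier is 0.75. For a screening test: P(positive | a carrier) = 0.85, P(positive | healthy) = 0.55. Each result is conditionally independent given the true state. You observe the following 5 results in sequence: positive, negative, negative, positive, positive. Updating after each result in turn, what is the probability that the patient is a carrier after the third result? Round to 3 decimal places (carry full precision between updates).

After 'positive': P(carrier) = 0.85·0.7500 / (0.85·0.7500 + 0.55·0.2500) ≈ 0.8226
After 'negative': P(carrier) = 0.15·0.8226 / (0.15·0.8226 + 0.45·0.1774) ≈ 0.6071
After 'negative': P(carrier) = 0.15·0.6071 / (0.15·0.6071 + 0.45·0.3929) ≈ 0.3400

0.340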